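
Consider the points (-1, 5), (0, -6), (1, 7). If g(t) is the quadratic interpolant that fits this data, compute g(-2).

Evaluate each Lagrange basis at t = -2:
L_0(-2) = (-2)·(-3)/[(-1)·(-2)] = 3
L_1(-2) = (-1)·(-3)/[(1)·(-1)] = -3
L_2(-2) = (-1)·(-2)/[(2)·(1)] = 1
Sum: 5·(3) + (-6)·(-3) + 7·(1) = 40

40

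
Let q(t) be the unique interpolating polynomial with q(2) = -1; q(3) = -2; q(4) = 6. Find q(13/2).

523/8

Evaluate each Lagrange basis at t = 13/2:
L_0(13/2) = (7/2)·(5/2)/[(-1)·(-2)] = 35/8
L_1(13/2) = (9/2)·(5/2)/[(1)·(-1)] = -45/4
L_2(13/2) = (9/2)·(7/2)/[(2)·(1)] = 63/8
Sum: (-1)·(35/8) + (-2)·(-45/4) + 6·(63/8) = 523/8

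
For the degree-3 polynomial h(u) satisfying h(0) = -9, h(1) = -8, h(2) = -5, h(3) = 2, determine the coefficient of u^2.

L_0(u) = (u - 1)(u - 2)(u - 3) / [-6] = -(1/6)u^3 + u^2 - (11/6)u + 1
L_1(u) = u(u - 2)(u - 3) / [2] = (1/2)u^3 - (5/2)u^2 + 3u
L_2(u) = u(u - 1)(u - 3) / [-2] = -(1/2)u^3 + 2u^2 - (3/2)u
L_3(u) = u(u - 1)(u - 2) / [6] = (1/6)u^3 - (1/2)u^2 + (1/3)u
h(u) = (-9)·L_0 + (-8)·L_1 + (-5)·L_2 + 2·L_3
Only the coefficient of u^2 is needed; take it from each L_i and combine:
(-9)·(1) + (-8)·(-5/2) + (-5)·(2) + 2·(-1/2) = 0

0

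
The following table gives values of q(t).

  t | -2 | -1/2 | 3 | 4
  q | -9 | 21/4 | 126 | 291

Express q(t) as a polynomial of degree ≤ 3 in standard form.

q(t) = 4t^3 + 3t^2 - 4t + 3

Build the Lagrange basis polynomials:
L_0(t) = (t + 1/2)(t - 3)(t - 4) / [-45] = -(1/45)t^3 + (13/90)t^2 - (17/90)t - 2/15
L_1(t) = (t + 2)(t - 3)(t - 4) / [189/8] = (8/189)t^3 - (40/189)t^2 - (16/189)t + 64/63
L_2(t) = (t + 2)(t + 1/2)(t - 4) / [-35/2] = -(2/35)t^3 + (3/35)t^2 + (18/35)t + 8/35
L_3(t) = (t + 2)(t + 1/2)(t - 3) / [27] = (1/27)t^3 - (1/54)t^2 - (13/54)t - 1/9
q(t) = (-9)·L_0 + (21/4)·L_1 + 126·L_2 + 291·L_3
  (-9)·L_0(t) = (1/5)t^3 - (13/10)t^2 + (17/10)t + 6/5
  (21/4)·L_1(t) = (2/9)t^3 - (10/9)t^2 - (4/9)t + 16/3
  126·L_2(t) = -(36/5)t^3 + (54/5)t^2 + (324/5)t + 144/5
  291·L_3(t) = (97/9)t^3 - (97/18)t^2 - (1261/18)t - 97/3
Adding term by term: 4t^3 + 3t^2 - 4t + 3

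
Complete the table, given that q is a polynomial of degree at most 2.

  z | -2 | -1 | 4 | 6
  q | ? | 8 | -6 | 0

The 3 known values determine q uniquely (degree ≤ 2).
Evaluate each Lagrange basis at z = -2:
L_0(-2) = (-6)·(-8)/[(-5)·(-7)] = 48/35
L_1(-2) = (-1)·(-8)/[(5)·(-2)] = -4/5
L_2(-2) = (-1)·(-6)/[(7)·(2)] = 3/7
Sum: 8·(48/35) + (-6)·(-4/5) + 0 = 552/35

552/35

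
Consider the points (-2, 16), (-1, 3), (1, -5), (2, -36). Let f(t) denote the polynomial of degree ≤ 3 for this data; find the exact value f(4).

Evaluate each Lagrange basis at t = 4:
L_0(4) = (5)·(3)·(2)/[(-1)·(-3)·(-4)] = -5/2
L_1(4) = (6)·(3)·(2)/[(1)·(-2)·(-3)] = 6
L_2(4) = (6)·(5)·(2)/[(3)·(2)·(-1)] = -10
L_3(4) = (6)·(5)·(3)/[(4)·(3)·(1)] = 15/2
Sum: 16·(-5/2) + 3·(6) + (-5)·(-10) + (-36)·(15/2) = -242

-242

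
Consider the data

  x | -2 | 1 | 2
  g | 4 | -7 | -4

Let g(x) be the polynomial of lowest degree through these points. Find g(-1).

Evaluate each Lagrange basis at x = -1:
L_0(-1) = (-2)·(-3)/[(-3)·(-4)] = 1/2
L_1(-1) = (1)·(-3)/[(3)·(-1)] = 1
L_2(-1) = (1)·(-2)/[(4)·(1)] = -1/2
Sum: 4·(1/2) + (-7)·(1) + (-4)·(-1/2) = -3

-3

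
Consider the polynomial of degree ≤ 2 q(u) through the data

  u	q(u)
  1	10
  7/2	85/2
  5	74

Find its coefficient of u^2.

Build the Lagrange basis polynomials:
L_0(u) = (u - 7/2)(u - 5) / [10] = (1/10)u^2 - (17/20)u + 7/4
L_1(u) = (u - 1)(u - 5) / [-15/4] = -(4/15)u^2 + (8/5)u - 4/3
L_2(u) = (u - 1)(u - 7/2) / [6] = (1/6)u^2 - (3/4)u + 7/12
q(u) = 10·L_0 + (85/2)·L_1 + 74·L_2
Only the coefficient of u^2 is needed; take it from each L_i and combine:
10·(1/10) + (85/2)·(-4/15) + 74·(1/6) = 2

2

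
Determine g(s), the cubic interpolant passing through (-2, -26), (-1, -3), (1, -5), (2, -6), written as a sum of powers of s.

g(s) = 2s^3 - 4s^2 - 3s

Build the Lagrange basis polynomials:
L_0(s) = (s + 1)(s - 1)(s - 2) / [-12] = -(1/12)s^3 + (1/6)s^2 + (1/12)s - 1/6
L_1(s) = (s + 2)(s - 1)(s - 2) / [6] = (1/6)s^3 - (1/6)s^2 - (2/3)s + 2/3
L_2(s) = (s + 2)(s + 1)(s - 2) / [-6] = -(1/6)s^3 - (1/6)s^2 + (2/3)s + 2/3
L_3(s) = (s + 2)(s + 1)(s - 1) / [12] = (1/12)s^3 + (1/6)s^2 - (1/12)s - 1/6
g(s) = (-26)·L_0 + (-3)·L_1 + (-5)·L_2 + (-6)·L_3
  (-26)·L_0(s) = (13/6)s^3 - (13/3)s^2 - (13/6)s + 13/3
  (-3)·L_1(s) = -(1/2)s^3 + (1/2)s^2 + 2s - 2
  (-5)·L_2(s) = (5/6)s^3 + (5/6)s^2 - (10/3)s - 10/3
  (-6)·L_3(s) = -(1/2)s^3 - s^2 + (1/2)s + 1
Adding term by term: 2s^3 - 4s^2 - 3s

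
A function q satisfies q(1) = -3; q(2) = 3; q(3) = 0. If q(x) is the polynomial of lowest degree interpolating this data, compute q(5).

Using Newton's divided-difference form:
q[1,2] = (3 - (-3)) / (2 - 1) = 6
q[2,3] = (0 - 3) / (3 - 2) = -3
q[1,2,3] = (-3 - 6) / (3 - 1) = -9/2
q(5) = -3 + 6·(4) + (-9/2)·(4)·(3) = -33

-33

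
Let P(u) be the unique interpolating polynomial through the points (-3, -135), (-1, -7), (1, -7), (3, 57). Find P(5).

377

L_0(5) = (6)·(4)·(2)/[(-2)·(-4)·(-6)] = -1
L_1(5) = (8)·(4)·(2)/[(2)·(-2)·(-4)] = 4
L_2(5) = (8)·(6)·(2)/[(4)·(2)·(-2)] = -6
L_3(5) = (8)·(6)·(4)/[(6)·(4)·(2)] = 4
Sum: (-135)·(-1) + (-7)·(4) + (-7)·(-6) + 57·(4) = 377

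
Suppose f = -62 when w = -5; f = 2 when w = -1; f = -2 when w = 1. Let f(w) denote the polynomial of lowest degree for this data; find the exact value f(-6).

Using Newton's divided-difference form:
f[-5,-1] = (2 - (-62)) / (-1 - (-5)) = 16
f[-1,1] = (-2 - 2) / (1 - (-1)) = -2
f[-5,-1,1] = (-2 - 16) / (1 - (-5)) = -3
f(-6) = -62 + 16·(-1) + (-3)·(-1)·(-5) = -93

-93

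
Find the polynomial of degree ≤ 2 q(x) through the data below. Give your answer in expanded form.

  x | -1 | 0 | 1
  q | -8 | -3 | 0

q(x) = -x^2 + 4x - 3

Newton's divided differences:
q[-1,0] = (-3 - (-8)) / (0 - (-1)) = 5
q[0,1] = (0 - (-3)) / (1 - 0) = 3
q[-1,0,1] = (3 - 5) / (1 - (-1)) = -1
q(x) = -8 + 5·(x + 1) + (-1)·(x + 1)x
Expanding: q(x) = -x^2 + 4x - 3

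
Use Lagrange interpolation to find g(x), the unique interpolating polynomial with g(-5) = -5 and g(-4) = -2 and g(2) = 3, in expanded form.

Build the Lagrange basis polynomials:
L_0(x) = (x + 4)(x - 2) / [7] = (1/7)x^2 + (2/7)x - 8/7
L_1(x) = (x + 5)(x - 2) / [-6] = -(1/6)x^2 - (1/2)x + 5/3
L_2(x) = (x + 5)(x + 4) / [42] = (1/42)x^2 + (3/14)x + 10/21
g(x) = (-5)·L_0 + (-2)·L_1 + 3·L_2
  (-5)·L_0(x) = -(5/7)x^2 - (10/7)x + 40/7
  (-2)·L_1(x) = (1/3)x^2 + x - 10/3
  3·L_2(x) = (1/14)x^2 + (9/14)x + 10/7
Adding term by term: -(13/42)x^2 + (3/14)x + 80/21

g(x) = -(13/42)x^2 + (3/14)x + 80/21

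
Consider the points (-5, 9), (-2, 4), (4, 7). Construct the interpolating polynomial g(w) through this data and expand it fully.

Newton's divided differences:
g[-5,-2] = (4 - 9) / (-2 - (-5)) = -5/3
g[-2,4] = (7 - 4) / (4 - (-2)) = 1/2
g[-5,-2,4] = (1/2 - (-5/3)) / (4 - (-5)) = 13/54
g(w) = 9 + (-5/3)·(w + 5) + (13/54)·(w + 5)(w + 2)
Expanding: g(w) = (13/54)w^2 + (1/54)w + 83/27

g(w) = (13/54)w^2 + (1/54)w + 83/27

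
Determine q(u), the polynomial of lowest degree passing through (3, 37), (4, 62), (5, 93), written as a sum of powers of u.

q(u) = 3u^2 + 4u - 2

Build the Lagrange basis polynomials:
L_0(u) = (u - 4)(u - 5) / [2] = (1/2)u^2 - (9/2)u + 10
L_1(u) = (u - 3)(u - 5) / [-1] = -u^2 + 8u - 15
L_2(u) = (u - 3)(u - 4) / [2] = (1/2)u^2 - (7/2)u + 6
q(u) = 37·L_0 + 62·L_1 + 93·L_2
  37·L_0(u) = (37/2)u^2 - (333/2)u + 370
  62·L_1(u) = -62u^2 + 496u - 930
  93·L_2(u) = (93/2)u^2 - (651/2)u + 558
Adding term by term: 3u^2 + 4u - 2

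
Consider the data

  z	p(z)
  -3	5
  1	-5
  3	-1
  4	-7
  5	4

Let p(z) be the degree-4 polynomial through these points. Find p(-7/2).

Using Newton's divided-difference form:
p[-3,1] = (-5 - 5) / (1 - (-3)) = -5/2
p[1,3] = (-1 - (-5)) / (3 - 1) = 2
p[3,4] = (-7 - (-1)) / (4 - 3) = -6
p[4,5] = (4 - (-7)) / (5 - 4) = 11
p[-3,1,3] = (2 - (-5/2)) / (3 - (-3)) = 3/4
p[1,3,4] = (-6 - 2) / (4 - 1) = -8/3
p[3,4,5] = (11 - (-6)) / (5 - 3) = 17/2
p[-3,1,3,4] = (-8/3 - 3/4) / (4 - (-3)) = -41/84
p[1,3,4,5] = (17/2 - (-8/3)) / (5 - 1) = 67/24
p[-3,1,3,4,5] = (67/24 - (-41/84)) / (5 - (-3)) = 551/1344
p(-7/2) = 5 + (-5/2)·(-1/2) + (3/4)·(-1/2)·(-9/2) + (-41/84)·(-1/2)·(-9/2)·(-13/2) + (551/1344)·(-1/2)·(-9/2)·(-13/2)·(-15/2) = 430399/7168

430399/7168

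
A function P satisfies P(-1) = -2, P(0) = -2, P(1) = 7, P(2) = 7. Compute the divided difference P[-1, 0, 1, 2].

P[-1,0] = (-2 - (-2)) / (0 - (-1)) = 0
P[0,1] = (7 - (-2)) / (1 - 0) = 9
P[1,2] = (7 - 7) / (2 - 1) = 0
P[-1,0,1] = (9 - 0) / (1 - (-1)) = 9/2
P[0,1,2] = (0 - 9) / (2 - 0) = -9/2
P[-1,0,1,2] = (-9/2 - 9/2) / (2 - (-1)) = -3

-3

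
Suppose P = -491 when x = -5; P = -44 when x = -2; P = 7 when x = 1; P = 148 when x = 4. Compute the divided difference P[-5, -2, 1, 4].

3

P[-5,-2] = (-44 - (-491)) / (-2 - (-5)) = 149
P[-2,1] = (7 - (-44)) / (1 - (-2)) = 17
P[1,4] = (148 - 7) / (4 - 1) = 47
P[-5,-2,1] = (17 - 149) / (1 - (-5)) = -22
P[-2,1,4] = (47 - 17) / (4 - (-2)) = 5
P[-5,-2,1,4] = (5 - (-22)) / (4 - (-5)) = 3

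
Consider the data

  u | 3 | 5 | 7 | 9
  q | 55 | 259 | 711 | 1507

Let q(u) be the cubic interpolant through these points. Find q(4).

132

Evaluate each Lagrange basis at u = 4:
L_0(4) = (-1)·(-3)·(-5)/[(-2)·(-4)·(-6)] = 5/16
L_1(4) = (1)·(-3)·(-5)/[(2)·(-2)·(-4)] = 15/16
L_2(4) = (1)·(-1)·(-5)/[(4)·(2)·(-2)] = -5/16
L_3(4) = (1)·(-1)·(-3)/[(6)·(4)·(2)] = 1/16
Sum: 55·(5/16) + 259·(15/16) + 711·(-5/16) + 1507·(1/16) = 132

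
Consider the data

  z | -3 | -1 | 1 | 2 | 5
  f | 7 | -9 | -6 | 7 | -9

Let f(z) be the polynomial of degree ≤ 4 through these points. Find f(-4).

Evaluate each Lagrange basis at z = -4:
L_0(-4) = (-3)·(-5)·(-6)·(-9)/[(-2)·(-4)·(-5)·(-8)] = 81/32
L_1(-4) = (-1)·(-5)·(-6)·(-9)/[(2)·(-2)·(-3)·(-6)] = -15/4
L_2(-4) = (-1)·(-3)·(-6)·(-9)/[(4)·(2)·(-1)·(-4)] = 81/16
L_3(-4) = (-1)·(-3)·(-5)·(-9)/[(5)·(3)·(1)·(-3)] = -3
L_4(-4) = (-1)·(-3)·(-5)·(-6)/[(8)·(6)·(4)·(3)] = 5/32
Sum: 7·(81/32) + (-9)·(-15/4) + (-6)·(81/16) + 7·(-3) + (-9)·(5/32) = -21/16

-21/16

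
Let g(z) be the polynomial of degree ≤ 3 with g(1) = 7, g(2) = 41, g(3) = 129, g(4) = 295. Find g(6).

Using Newton's divided-difference form:
g[1,2] = (41 - 7) / (2 - 1) = 34
g[2,3] = (129 - 41) / (3 - 2) = 88
g[3,4] = (295 - 129) / (4 - 3) = 166
g[1,2,3] = (88 - 34) / (3 - 1) = 27
g[2,3,4] = (166 - 88) / (4 - 2) = 39
g[1,2,3,4] = (39 - 27) / (4 - 1) = 4
g(6) = 7 + 34·(5) + 27·(5)·(4) + 4·(5)·(4)·(3) = 957

957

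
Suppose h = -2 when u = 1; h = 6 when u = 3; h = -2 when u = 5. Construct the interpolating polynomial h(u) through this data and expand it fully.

Build the Lagrange basis polynomials:
L_0(u) = (u - 3)(u - 5) / [8] = (1/8)u^2 - u + 15/8
L_1(u) = (u - 1)(u - 5) / [-4] = -(1/4)u^2 + (3/2)u - 5/4
L_2(u) = (u - 1)(u - 3) / [8] = (1/8)u^2 - (1/2)u + 3/8
h(u) = (-2)·L_0 + 6·L_1 + (-2)·L_2
  (-2)·L_0(u) = -(1/4)u^2 + 2u - 15/4
  6·L_1(u) = -(3/2)u^2 + 9u - 15/2
  (-2)·L_2(u) = -(1/4)u^2 + u - 3/4
Adding term by term: -2u^2 + 12u - 12

h(u) = -2u^2 + 12u - 12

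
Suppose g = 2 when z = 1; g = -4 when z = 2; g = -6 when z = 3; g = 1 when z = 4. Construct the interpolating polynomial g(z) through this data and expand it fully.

g(z) = (5/6)z^3 - 3z^2 - (17/6)z + 7

L_0(z) = (z - 2)(z - 3)(z - 4) / [-6] = -(1/6)z^3 + (3/2)z^2 - (13/3)z + 4
L_1(z) = (z - 1)(z - 3)(z - 4) / [2] = (1/2)z^3 - 4z^2 + (19/2)z - 6
L_2(z) = (z - 1)(z - 2)(z - 4) / [-2] = -(1/2)z^3 + (7/2)z^2 - 7z + 4
L_3(z) = (z - 1)(z - 2)(z - 3) / [6] = (1/6)z^3 - z^2 + (11/6)z - 1
g(z) = 2·L_0 + (-4)·L_1 + (-6)·L_2 + 1·L_3
  2·L_0(z) = -(1/3)z^3 + 3z^2 - (26/3)z + 8
  (-4)·L_1(z) = -2z^3 + 16z^2 - 38z + 24
  (-6)·L_2(z) = 3z^3 - 21z^2 + 42z - 24
  1·L_3(z) = (1/6)z^3 - z^2 + (11/6)z - 1
Adding term by term: (5/6)z^3 - 3z^2 - (17/6)z + 7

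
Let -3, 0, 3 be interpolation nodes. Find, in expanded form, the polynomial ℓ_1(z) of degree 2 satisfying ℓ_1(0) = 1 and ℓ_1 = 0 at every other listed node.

ℓ_1(z) = -(1/9)z^2 + 1

ℓ_1(z) = (z + 3)(z - 3) / [(3)·(-3)]
       = (z^2 - 9) / (-9)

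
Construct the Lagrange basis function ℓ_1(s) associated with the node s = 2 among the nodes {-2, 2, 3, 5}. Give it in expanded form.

ℓ_1(s) = (s + 2)(s - 3)(s - 5) / [(4)·(-1)·(-3)]
       = (s^3 - 6s^2 - s + 30) / (12)

ℓ_1(s) = (1/12)s^3 - (1/2)s^2 - (1/12)s + 5/2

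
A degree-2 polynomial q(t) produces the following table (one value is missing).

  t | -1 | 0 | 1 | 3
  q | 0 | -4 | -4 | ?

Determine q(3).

8

The 3 known values determine q uniquely (degree ≤ 2).
Evaluate each Lagrange basis at t = 3:
L_0(3) = (3)·(2)/[(-1)·(-2)] = 3
L_1(3) = (4)·(2)/[(1)·(-1)] = -8
L_2(3) = (4)·(3)/[(2)·(1)] = 6
Sum: 0 + (-4)·(-8) + (-4)·(6) = 8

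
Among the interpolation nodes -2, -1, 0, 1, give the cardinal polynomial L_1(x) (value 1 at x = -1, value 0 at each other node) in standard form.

L_1(x) = (x + 2)x(x - 1) / [(1)·(-1)·(-2)]
       = (x^3 + x^2 - 2x) / (2)

L_1(x) = (1/2)x^3 + (1/2)x^2 - x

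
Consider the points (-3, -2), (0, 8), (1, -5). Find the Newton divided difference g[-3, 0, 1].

g[-3,0] = (8 - (-2)) / (0 - (-3)) = 10/3
g[0,1] = (-5 - 8) / (1 - 0) = -13
g[-3,0,1] = (-13 - 10/3) / (1 - (-3)) = -49/12

-49/12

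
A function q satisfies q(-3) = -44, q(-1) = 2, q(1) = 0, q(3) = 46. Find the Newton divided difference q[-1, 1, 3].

6

q[-1,1] = (0 - 2) / (1 - (-1)) = -1
q[1,3] = (46 - 0) / (3 - 1) = 23
q[-1,1,3] = (23 - (-1)) / (3 - (-1)) = 6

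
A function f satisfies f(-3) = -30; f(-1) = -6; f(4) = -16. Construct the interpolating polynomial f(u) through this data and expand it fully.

f(u) = -2u^2 + 4u

Newton's divided differences:
f[-3,-1] = (-6 - (-30)) / (-1 - (-3)) = 12
f[-1,4] = (-16 - (-6)) / (4 - (-1)) = -2
f[-3,-1,4] = (-2 - 12) / (4 - (-3)) = -2
f(u) = -30 + 12·(u + 3) + (-2)·(u + 3)(u + 1)
Expanding: f(u) = -2u^2 + 4u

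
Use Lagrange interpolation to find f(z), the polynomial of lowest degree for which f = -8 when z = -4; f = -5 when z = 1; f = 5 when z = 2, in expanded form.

f(z) = (47/30)z^2 + (53/10)z - 178/15

L_0(z) = (z - 1)(z - 2) / [30] = (1/30)z^2 - (1/10)z + 1/15
L_1(z) = (z + 4)(z - 2) / [-5] = -(1/5)z^2 - (2/5)z + 8/5
L_2(z) = (z + 4)(z - 1) / [6] = (1/6)z^2 + (1/2)z - 2/3
f(z) = (-8)·L_0 + (-5)·L_1 + 5·L_2
  (-8)·L_0(z) = -(4/15)z^2 + (4/5)z - 8/15
  (-5)·L_1(z) = z^2 + 2z - 8
  5·L_2(z) = (5/6)z^2 + (5/2)z - 10/3
Adding term by term: (47/30)z^2 + (53/10)z - 178/15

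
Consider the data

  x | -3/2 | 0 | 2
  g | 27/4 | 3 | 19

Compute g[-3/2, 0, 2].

g[-3/2,0] = (3 - 27/4) / (0 - (-3/2)) = -5/2
g[0,2] = (19 - 3) / (2 - 0) = 8
g[-3/2,0,2] = (8 - (-5/2)) / (2 - (-3/2)) = 3

3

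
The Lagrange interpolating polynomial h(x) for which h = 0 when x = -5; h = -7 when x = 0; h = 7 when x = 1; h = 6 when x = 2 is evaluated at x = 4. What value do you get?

-2643/35

L_0(4) = (4)·(3)·(2)/[(-5)·(-6)·(-7)] = -4/35
L_1(4) = (9)·(3)·(2)/[(5)·(-1)·(-2)] = 27/5
L_2(4) = (9)·(4)·(2)/[(6)·(1)·(-1)] = -12
L_3(4) = (9)·(4)·(3)/[(7)·(2)·(1)] = 54/7
Sum: 0 + (-7)·(27/5) + 7·(-12) + 6·(54/7) = -2643/35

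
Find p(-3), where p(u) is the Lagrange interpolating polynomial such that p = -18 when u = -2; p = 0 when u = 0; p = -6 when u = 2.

Evaluate each Lagrange basis at u = -3:
L_0(-3) = (-3)·(-5)/[(-2)·(-4)] = 15/8
L_1(-3) = (-1)·(-5)/[(2)·(-2)] = -5/4
L_2(-3) = (-1)·(-3)/[(4)·(2)] = 3/8
Sum: (-18)·(15/8) + 0 + (-6)·(3/8) = -36

-36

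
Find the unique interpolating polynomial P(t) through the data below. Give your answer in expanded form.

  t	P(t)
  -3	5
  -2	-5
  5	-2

P(t) = (73/56)t^2 - (195/56)t - 481/28

L_0(t) = (t + 2)(t - 5) / [8] = (1/8)t^2 - (3/8)t - 5/4
L_1(t) = (t + 3)(t - 5) / [-7] = -(1/7)t^2 + (2/7)t + 15/7
L_2(t) = (t + 3)(t + 2) / [56] = (1/56)t^2 + (5/56)t + 3/28
P(t) = 5·L_0 + (-5)·L_1 + (-2)·L_2
  5·L_0(t) = (5/8)t^2 - (15/8)t - 25/4
  (-5)·L_1(t) = (5/7)t^2 - (10/7)t - 75/7
  (-2)·L_2(t) = -(1/28)t^2 - (5/28)t - 3/14
Adding term by term: (73/56)t^2 - (195/56)t - 481/28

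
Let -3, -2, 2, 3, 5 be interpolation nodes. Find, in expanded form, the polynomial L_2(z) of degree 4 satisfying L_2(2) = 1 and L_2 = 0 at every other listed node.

L_2(z) = (1/60)z^4 - (1/20)z^3 - (19/60)z^2 + (9/20)z + 3/2

L_2(z) = (z + 3)(z + 2)(z - 3)(z - 5) / [(5)·(4)·(-1)·(-3)]
       = (z^4 - 3z^3 - 19z^2 + 27z + 90) / (60)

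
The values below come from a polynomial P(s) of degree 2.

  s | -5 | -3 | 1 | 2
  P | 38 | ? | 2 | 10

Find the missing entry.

The 3 known values determine P uniquely (degree ≤ 2).
Evaluate each Lagrange basis at s = -3:
L_0(-3) = (-4)·(-5)/[(-6)·(-7)] = 10/21
L_1(-3) = (2)·(-5)/[(6)·(-1)] = 5/3
L_2(-3) = (2)·(-4)/[(7)·(1)] = -8/7
Sum: 38·(10/21) + 2·(5/3) + 10·(-8/7) = 10

10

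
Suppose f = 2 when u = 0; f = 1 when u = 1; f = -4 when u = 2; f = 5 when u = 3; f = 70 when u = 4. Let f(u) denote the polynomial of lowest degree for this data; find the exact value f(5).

Using Newton's divided-difference form:
f[0,1] = (1 - 2) / (1 - 0) = -1
f[1,2] = (-4 - 1) / (2 - 1) = -5
f[2,3] = (5 - (-4)) / (3 - 2) = 9
f[3,4] = (70 - 5) / (4 - 3) = 65
f[0,1,2] = (-5 - (-1)) / (2 - 0) = -2
f[1,2,3] = (9 - (-5)) / (3 - 1) = 7
f[2,3,4] = (65 - 9) / (4 - 2) = 28
f[0,1,2,3] = (7 - (-2)) / (3 - 0) = 3
f[1,2,3,4] = (28 - 7) / (4 - 1) = 7
f[0,1,2,3,4] = (7 - 3) / (4 - 0) = 1
f(5) = 2 + (-1)·(5) + (-2)·(5)·(4) + 3·(5)·(4)·(3) + 1·(5)·(4)·(3)·(2) = 257

257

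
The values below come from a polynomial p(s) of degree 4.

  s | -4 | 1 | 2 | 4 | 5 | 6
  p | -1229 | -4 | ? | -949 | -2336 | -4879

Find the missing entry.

-59

The 5 known values determine p uniquely (degree ≤ 4).
L_0(2) = (1)·(-2)·(-3)·(-4)/[(-5)·(-8)·(-9)·(-10)] = -1/150
L_1(2) = (6)·(-2)·(-3)·(-4)/[(5)·(-3)·(-4)·(-5)] = 12/25
L_2(2) = (6)·(1)·(-3)·(-4)/[(8)·(3)·(-1)·(-2)] = 3/2
L_3(2) = (6)·(1)·(-2)·(-4)/[(9)·(4)·(1)·(-1)] = -4/3
L_4(2) = (6)·(1)·(-2)·(-3)/[(10)·(5)·(2)·(1)] = 9/25
Sum: (-1229)·(-1/150) + (-4)·(12/25) + (-949)·(3/2) + (-2336)·(-4/3) + (-4879)·(9/25) = -59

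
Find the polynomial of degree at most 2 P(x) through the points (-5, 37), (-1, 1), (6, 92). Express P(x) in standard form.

L_0(x) = (x + 1)(x - 6) / [44] = (1/44)x^2 - (5/44)x - 3/22
L_1(x) = (x + 5)(x - 6) / [-28] = -(1/28)x^2 + (1/28)x + 15/14
L_2(x) = (x + 5)(x + 1) / [77] = (1/77)x^2 + (6/77)x + 5/77
P(x) = 37·L_0 + 1·L_1 + 92·L_2
  37·L_0(x) = (37/44)x^2 - (185/44)x - 111/22
  1·L_1(x) = -(1/28)x^2 + (1/28)x + 15/14
  92·L_2(x) = (92/77)x^2 + (552/77)x + 460/77
Adding term by term: 2x^2 + 3x + 2

P(x) = 2x^2 + 3x + 2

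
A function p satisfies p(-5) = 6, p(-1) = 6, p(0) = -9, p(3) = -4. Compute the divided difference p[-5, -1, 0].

-3

p[-5,-1] = (6 - 6) / (-1 - (-5)) = 0
p[-1,0] = (-9 - 6) / (0 - (-1)) = -15
p[-5,-1,0] = (-15 - 0) / (0 - (-5)) = -3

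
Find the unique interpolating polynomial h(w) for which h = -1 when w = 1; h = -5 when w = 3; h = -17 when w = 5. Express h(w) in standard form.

L_0(w) = (w - 3)(w - 5) / [8] = (1/8)w^2 - w + 15/8
L_1(w) = (w - 1)(w - 5) / [-4] = -(1/4)w^2 + (3/2)w - 5/4
L_2(w) = (w - 1)(w - 3) / [8] = (1/8)w^2 - (1/2)w + 3/8
h(w) = (-1)·L_0 + (-5)·L_1 + (-17)·L_2
  (-1)·L_0(w) = -(1/8)w^2 + w - 15/8
  (-5)·L_1(w) = (5/4)w^2 - (15/2)w + 25/4
  (-17)·L_2(w) = -(17/8)w^2 + (17/2)w - 51/8
Adding term by term: -w^2 + 2w - 2

h(w) = -w^2 + 2w - 2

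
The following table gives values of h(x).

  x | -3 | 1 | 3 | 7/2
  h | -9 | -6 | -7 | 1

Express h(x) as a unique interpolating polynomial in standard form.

L_0(x) = (x - 1)(x - 3)(x - 7/2) / [-156] = -(1/156)x^3 + (5/104)x^2 - (17/156)x + 7/104
L_1(x) = (x + 3)(x - 3)(x - 7/2) / [20] = (1/20)x^3 - (7/40)x^2 - (9/20)x + 63/40
L_2(x) = (x + 3)(x - 1)(x - 7/2) / [-6] = -(1/6)x^3 + (1/4)x^2 + (5/3)x - 7/4
L_3(x) = (x + 3)(x - 1)(x - 3) / [65/8] = (8/65)x^3 - (8/65)x^2 - (72/65)x + 72/65
h(x) = (-9)·L_0 + (-6)·L_1 + (-7)·L_2 + 1·L_3
  (-9)·L_0(x) = (3/52)x^3 - (45/104)x^2 + (51/52)x - 63/104
  (-6)·L_1(x) = -(3/10)x^3 + (21/20)x^2 + (27/10)x - 189/20
  (-7)·L_2(x) = (7/6)x^3 - (7/4)x^2 - (35/3)x + 49/4
  1·L_3(x) = (8/65)x^3 - (8/65)x^2 - (72/65)x + 72/65
Adding term by term: (817/780)x^3 - (653/520)x^2 - (7093/780)x + 1717/520

h(x) = (817/780)x^3 - (653/520)x^2 - (7093/780)x + 1717/520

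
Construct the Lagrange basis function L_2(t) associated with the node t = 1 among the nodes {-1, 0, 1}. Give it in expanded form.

L_2(t) = (t + 1)t / [(2)·(1)]
       = (t^2 + t) / (2)

L_2(t) = (1/2)t^2 + (1/2)t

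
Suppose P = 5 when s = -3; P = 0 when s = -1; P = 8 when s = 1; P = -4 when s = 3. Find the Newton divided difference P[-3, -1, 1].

P[-3,-1] = (0 - 5) / (-1 - (-3)) = -5/2
P[-1,1] = (8 - 0) / (1 - (-1)) = 4
P[-3,-1,1] = (4 - (-5/2)) / (1 - (-3)) = 13/8

13/8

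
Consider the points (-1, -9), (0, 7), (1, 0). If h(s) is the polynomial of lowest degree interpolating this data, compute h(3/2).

-97/8

Using Newton's divided-difference form:
h[-1,0] = (7 - (-9)) / (0 - (-1)) = 16
h[0,1] = (0 - 7) / (1 - 0) = -7
h[-1,0,1] = (-7 - 16) / (1 - (-1)) = -23/2
h(3/2) = -9 + 16·(5/2) + (-23/2)·(5/2)·(3/2) = -97/8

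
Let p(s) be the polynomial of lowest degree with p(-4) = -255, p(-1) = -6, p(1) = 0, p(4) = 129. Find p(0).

Evaluate each Lagrange basis at s = 0:
L_0(0) = (1)·(-1)·(-4)/[(-3)·(-5)·(-8)] = -1/30
L_1(0) = (4)·(-1)·(-4)/[(3)·(-2)·(-5)] = 8/15
L_2(0) = (4)·(1)·(-4)/[(5)·(2)·(-3)] = 8/15
L_3(0) = (4)·(1)·(-1)/[(8)·(5)·(3)] = -1/30
Sum: (-255)·(-1/30) + (-6)·(8/15) + 0 + 129·(-1/30) = 1

1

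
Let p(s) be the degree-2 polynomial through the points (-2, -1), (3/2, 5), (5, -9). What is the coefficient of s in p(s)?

64/49

Build the Lagrange basis polynomials:
L_0(s) = (s - 3/2)(s - 5) / [49/2] = (2/49)s^2 - (13/49)s + 15/49
L_1(s) = (s + 2)(s - 5) / [-49/4] = -(4/49)s^2 + (12/49)s + 40/49
L_2(s) = (s + 2)(s - 3/2) / [49/2] = (2/49)s^2 + (1/49)s - 6/49
p(s) = (-1)·L_0 + 5·L_1 + (-9)·L_2
Only the coefficient of s is needed; take it from each L_i and combine:
(-1)·(-13/49) + 5·(12/49) + (-9)·(1/49) = 64/49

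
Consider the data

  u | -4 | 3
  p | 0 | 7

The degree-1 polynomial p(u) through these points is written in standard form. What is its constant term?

4

Build the Lagrange basis polynomials:
L_0(u) = (u - 3) / [-7] = -(1/7)u + 3/7
L_1(u) = (u + 4) / [7] = (1/7)u + 4/7
p(u) = 0·L_0 + 7·L_1
Only the constant term is needed; take it from each L_i and combine:
0·(3/7) + 7·(4/7) = 4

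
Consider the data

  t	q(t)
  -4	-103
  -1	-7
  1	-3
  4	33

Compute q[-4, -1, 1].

-6

q[-4,-1] = (-7 - (-103)) / (-1 - (-4)) = 32
q[-1,1] = (-3 - (-7)) / (1 - (-1)) = 2
q[-4,-1,1] = (2 - 32) / (1 - (-4)) = -6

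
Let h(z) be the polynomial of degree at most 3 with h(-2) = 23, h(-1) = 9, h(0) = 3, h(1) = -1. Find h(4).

L_0(4) = (5)·(4)·(3)/[(-1)·(-2)·(-3)] = -10
L_1(4) = (6)·(4)·(3)/[(1)·(-1)·(-2)] = 36
L_2(4) = (6)·(5)·(3)/[(2)·(1)·(-1)] = -45
L_3(4) = (6)·(5)·(4)/[(3)·(2)·(1)] = 20
Sum: 23·(-10) + 9·(36) + 3·(-45) + (-1)·(20) = -61

-61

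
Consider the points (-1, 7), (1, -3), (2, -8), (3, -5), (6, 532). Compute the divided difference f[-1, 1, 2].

0

f[-1,1] = (-3 - 7) / (1 - (-1)) = -5
f[1,2] = (-8 - (-3)) / (2 - 1) = -5
f[-1,1,2] = (-5 - (-5)) / (2 - (-1)) = 0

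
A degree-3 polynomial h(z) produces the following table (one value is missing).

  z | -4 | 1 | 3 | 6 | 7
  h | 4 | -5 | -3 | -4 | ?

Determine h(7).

-7

The 4 known values determine h uniquely (degree ≤ 3).
Evaluate each Lagrange basis at z = 7:
L_0(7) = (6)·(4)·(1)/[(-5)·(-7)·(-10)] = -12/175
L_1(7) = (11)·(4)·(1)/[(5)·(-2)·(-5)] = 22/25
L_2(7) = (11)·(6)·(1)/[(7)·(2)·(-3)] = -11/7
L_3(7) = (11)·(6)·(4)/[(10)·(5)·(3)] = 44/25
Sum: 4·(-12/175) + (-5)·(22/25) + (-3)·(-11/7) + (-4)·(44/25) = -7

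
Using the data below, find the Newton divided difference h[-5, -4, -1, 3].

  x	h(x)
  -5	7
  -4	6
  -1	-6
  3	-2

41/224

h[-5,-4] = (6 - 7) / (-4 - (-5)) = -1
h[-4,-1] = (-6 - 6) / (-1 - (-4)) = -4
h[-1,3] = (-2 - (-6)) / (3 - (-1)) = 1
h[-5,-4,-1] = (-4 - (-1)) / (-1 - (-5)) = -3/4
h[-4,-1,3] = (1 - (-4)) / (3 - (-4)) = 5/7
h[-5,-4,-1,3] = (5/7 - (-3/4)) / (3 - (-5)) = 41/224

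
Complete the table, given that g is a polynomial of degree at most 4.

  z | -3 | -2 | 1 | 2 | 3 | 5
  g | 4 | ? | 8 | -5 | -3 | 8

The 5 known values determine g uniquely (degree ≤ 4).
L_0(-2) = (-3)·(-4)·(-5)·(-7)/[(-4)·(-5)·(-6)·(-8)] = 7/16
L_1(-2) = (1)·(-4)·(-5)·(-7)/[(4)·(-1)·(-2)·(-4)] = 35/8
L_2(-2) = (1)·(-3)·(-5)·(-7)/[(5)·(1)·(-1)·(-3)] = -7
L_3(-2) = (1)·(-3)·(-4)·(-7)/[(6)·(2)·(1)·(-2)] = 7/2
L_4(-2) = (1)·(-3)·(-4)·(-5)/[(8)·(4)·(3)·(2)] = -5/16
Sum: 4·(7/16) + 8·(35/8) + (-5)·(-7) + (-3)·(7/2) + 8·(-5/16) = 235/4

235/4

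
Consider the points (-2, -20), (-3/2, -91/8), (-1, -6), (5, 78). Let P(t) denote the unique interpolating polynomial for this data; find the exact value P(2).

0

L_0(2) = (7/2)·(3)·(-3)/[(-1/2)·(-1)·(-7)] = 9
L_1(2) = (4)·(3)·(-3)/[(1/2)·(-1/2)·(-13/2)] = -288/13
L_2(2) = (4)·(7/2)·(-3)/[(1)·(1/2)·(-6)] = 14
L_3(2) = (4)·(7/2)·(3)/[(7)·(13/2)·(6)] = 2/13
Sum: (-20)·(9) + (-91/8)·(-288/13) + (-6)·(14) + 78·(2/13) = 0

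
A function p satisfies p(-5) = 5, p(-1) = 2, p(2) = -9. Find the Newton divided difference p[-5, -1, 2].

p[-5,-1] = (2 - 5) / (-1 - (-5)) = -3/4
p[-1,2] = (-9 - 2) / (2 - (-1)) = -11/3
p[-5,-1,2] = (-11/3 - (-3/4)) / (2 - (-5)) = -5/12

-5/12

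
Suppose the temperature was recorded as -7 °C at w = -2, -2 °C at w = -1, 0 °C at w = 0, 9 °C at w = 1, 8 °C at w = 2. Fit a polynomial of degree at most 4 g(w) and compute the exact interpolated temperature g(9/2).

-50361/128

L_0(9/2) = (11/2)·(9/2)·(7/2)·(5/2)/[(-1)·(-2)·(-3)·(-4)] = 1155/128
L_1(9/2) = (13/2)·(9/2)·(7/2)·(5/2)/[(1)·(-1)·(-2)·(-3)] = -1365/32
L_2(9/2) = (13/2)·(11/2)·(7/2)·(5/2)/[(2)·(1)·(-1)·(-2)] = 5005/64
L_3(9/2) = (13/2)·(11/2)·(9/2)·(5/2)/[(3)·(2)·(1)·(-1)] = -2145/32
L_4(9/2) = (13/2)·(11/2)·(9/2)·(7/2)/[(4)·(3)·(2)·(1)] = 3003/128
Sum: (-7)·(1155/128) + (-2)·(-1365/32) + 0 + 9·(-2145/32) + 8·(3003/128) = -50361/128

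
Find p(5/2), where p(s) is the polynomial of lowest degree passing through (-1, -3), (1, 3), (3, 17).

Evaluate each Lagrange basis at s = 5/2:
L_0(5/2) = (3/2)·(-1/2)/[(-2)·(-4)] = -3/32
L_1(5/2) = (7/2)·(-1/2)/[(2)·(-2)] = 7/16
L_2(5/2) = (7/2)·(3/2)/[(4)·(2)] = 21/32
Sum: (-3)·(-3/32) + 3·(7/16) + 17·(21/32) = 51/4

51/4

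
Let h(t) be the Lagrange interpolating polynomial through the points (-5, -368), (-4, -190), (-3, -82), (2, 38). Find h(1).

Evaluate each Lagrange basis at t = 1:
L_0(1) = (5)·(4)·(-1)/[(-1)·(-2)·(-7)] = 10/7
L_1(1) = (6)·(4)·(-1)/[(1)·(-1)·(-6)] = -4
L_2(1) = (6)·(5)·(-1)/[(2)·(1)·(-5)] = 3
L_3(1) = (6)·(5)·(4)/[(7)·(6)·(5)] = 4/7
Sum: (-368)·(10/7) + (-190)·(-4) + (-82)·(3) + 38·(4/7) = 10

10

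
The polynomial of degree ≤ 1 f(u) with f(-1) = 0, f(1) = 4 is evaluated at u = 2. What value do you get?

Evaluate each Lagrange basis at u = 2:
L_0(2) = (1)/[(-2)] = -1/2
L_1(2) = (3)/[(2)] = 3/2
Sum: 0 + 4·(3/2) = 6

6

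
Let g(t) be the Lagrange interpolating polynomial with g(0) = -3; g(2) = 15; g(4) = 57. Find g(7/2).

L_0(7/2) = (3/2)·(-1/2)/[(-2)·(-4)] = -3/32
L_1(7/2) = (7/2)·(-1/2)/[(2)·(-2)] = 7/16
L_2(7/2) = (7/2)·(3/2)/[(4)·(2)] = 21/32
Sum: (-3)·(-3/32) + 15·(7/16) + 57·(21/32) = 177/4

177/4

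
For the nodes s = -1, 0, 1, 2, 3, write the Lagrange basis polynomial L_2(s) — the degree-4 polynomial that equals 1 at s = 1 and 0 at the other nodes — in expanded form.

L_2(s) = (1/4)s^4 - s^3 + (1/4)s^2 + (3/2)s

L_2(s) = (s + 1)s(s - 2)(s - 3) / [(2)·(1)·(-1)·(-2)]
       = (s^4 - 4s^3 + s^2 + 6s) / (4)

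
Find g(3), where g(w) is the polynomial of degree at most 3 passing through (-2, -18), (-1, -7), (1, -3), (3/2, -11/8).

17

Evaluate each Lagrange basis at w = 3:
L_0(3) = (4)·(2)·(3/2)/[(-1)·(-3)·(-7/2)] = -8/7
L_1(3) = (5)·(2)·(3/2)/[(1)·(-2)·(-5/2)] = 3
L_2(3) = (5)·(4)·(3/2)/[(3)·(2)·(-1/2)] = -10
L_3(3) = (5)·(4)·(2)/[(7/2)·(5/2)·(1/2)] = 64/7
Sum: (-18)·(-8/7) + (-7)·(3) + (-3)·(-10) + (-11/8)·(64/7) = 17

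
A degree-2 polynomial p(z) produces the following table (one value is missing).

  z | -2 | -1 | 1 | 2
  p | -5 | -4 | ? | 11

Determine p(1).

4

The 3 known values determine p uniquely (degree ≤ 2).
Evaluate each Lagrange basis at z = 1:
L_0(1) = (2)·(-1)/[(-1)·(-4)] = -1/2
L_1(1) = (3)·(-1)/[(1)·(-3)] = 1
L_2(1) = (3)·(2)/[(4)·(3)] = 1/2
Sum: (-5)·(-1/2) + (-4)·(1) + 11·(1/2) = 4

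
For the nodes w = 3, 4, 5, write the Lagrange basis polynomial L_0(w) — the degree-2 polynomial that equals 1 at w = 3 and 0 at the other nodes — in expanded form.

L_0(w) = (w - 4)(w - 5) / [(-1)·(-2)]
       = (w^2 - 9w + 20) / (2)

L_0(w) = (1/2)w^2 - (9/2)w + 10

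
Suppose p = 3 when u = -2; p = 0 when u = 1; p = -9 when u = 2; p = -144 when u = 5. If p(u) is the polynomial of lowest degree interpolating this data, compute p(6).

-245

L_0(6) = (5)·(4)·(1)/[(-3)·(-4)·(-7)] = -5/21
L_1(6) = (8)·(4)·(1)/[(3)·(-1)·(-4)] = 8/3
L_2(6) = (8)·(5)·(1)/[(4)·(1)·(-3)] = -10/3
L_3(6) = (8)·(5)·(4)/[(7)·(4)·(3)] = 40/21
Sum: 3·(-5/21) + 0 + (-9)·(-10/3) + (-144)·(40/21) = -245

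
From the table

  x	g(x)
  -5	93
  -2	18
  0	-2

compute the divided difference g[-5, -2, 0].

g[-5,-2] = (18 - 93) / (-2 - (-5)) = -25
g[-2,0] = (-2 - 18) / (0 - (-2)) = -10
g[-5,-2,0] = (-10 - (-25)) / (0 - (-5)) = 3

3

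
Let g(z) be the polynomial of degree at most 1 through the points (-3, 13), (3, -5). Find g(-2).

L_0(-2) = (-5)/[(-6)] = 5/6
L_1(-2) = (1)/[(6)] = 1/6
Sum: 13·(5/6) + (-5)·(1/6) = 10

10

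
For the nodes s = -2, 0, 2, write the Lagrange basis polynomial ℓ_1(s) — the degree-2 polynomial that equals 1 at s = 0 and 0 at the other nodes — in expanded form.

ℓ_1(s) = -(1/4)s^2 + 1

ℓ_1(s) = (s + 2)(s - 2) / [(2)·(-2)]
       = (s^2 - 4) / (-4)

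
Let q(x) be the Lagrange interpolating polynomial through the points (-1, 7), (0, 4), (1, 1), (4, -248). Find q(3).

L_0(3) = (3)·(2)·(-1)/[(-1)·(-2)·(-5)] = 3/5
L_1(3) = (4)·(2)·(-1)/[(1)·(-1)·(-4)] = -2
L_2(3) = (4)·(3)·(-1)/[(2)·(1)·(-3)] = 2
L_3(3) = (4)·(3)·(2)/[(5)·(4)·(3)] = 2/5
Sum: 7·(3/5) + 4·(-2) + 1·(2) + (-248)·(2/5) = -101

-101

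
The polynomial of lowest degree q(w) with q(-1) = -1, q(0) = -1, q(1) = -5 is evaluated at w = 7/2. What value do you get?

Evaluate each Lagrange basis at w = 7/2:
L_0(7/2) = (7/2)·(5/2)/[(-1)·(-2)] = 35/8
L_1(7/2) = (9/2)·(5/2)/[(1)·(-1)] = -45/4
L_2(7/2) = (9/2)·(7/2)/[(2)·(1)] = 63/8
Sum: (-1)·(35/8) + (-1)·(-45/4) + (-5)·(63/8) = -65/2

-65/2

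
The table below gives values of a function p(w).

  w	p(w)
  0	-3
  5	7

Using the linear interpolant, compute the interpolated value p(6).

L_0(6) = (1)/[(-5)] = -1/5
L_1(6) = (6)/[(5)] = 6/5
Sum: (-3)·(-1/5) + 7·(6/5) = 9

9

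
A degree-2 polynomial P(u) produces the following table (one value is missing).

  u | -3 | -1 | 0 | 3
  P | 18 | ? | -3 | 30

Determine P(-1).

-2

The 3 known values determine P uniquely (degree ≤ 2).
Evaluate each Lagrange basis at u = -1:
L_0(-1) = (-1)·(-4)/[(-3)·(-6)] = 2/9
L_1(-1) = (2)·(-4)/[(3)·(-3)] = 8/9
L_2(-1) = (2)·(-1)/[(6)·(3)] = -1/9
Sum: 18·(2/9) + (-3)·(8/9) + 30·(-1/9) = -2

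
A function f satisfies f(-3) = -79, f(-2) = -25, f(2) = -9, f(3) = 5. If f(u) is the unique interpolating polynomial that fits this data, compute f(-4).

Evaluate each Lagrange basis at u = -4:
L_0(-4) = (-2)·(-6)·(-7)/[(-1)·(-5)·(-6)] = 14/5
L_1(-4) = (-1)·(-6)·(-7)/[(1)·(-4)·(-5)] = -21/10
L_2(-4) = (-1)·(-2)·(-7)/[(5)·(4)·(-1)] = 7/10
L_3(-4) = (-1)·(-2)·(-6)/[(6)·(5)·(1)] = -2/5
Sum: (-79)·(14/5) + (-25)·(-21/10) + (-9)·(7/10) + 5·(-2/5) = -177

-177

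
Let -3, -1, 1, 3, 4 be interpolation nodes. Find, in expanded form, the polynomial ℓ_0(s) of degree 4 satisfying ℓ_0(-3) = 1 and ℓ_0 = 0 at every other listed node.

ℓ_0(s) = (1/336)s^4 - (1/48)s^3 + (11/336)s^2 + (1/48)s - 1/28

ℓ_0(s) = (s + 1)(s - 1)(s - 3)(s - 4) / [(-2)·(-4)·(-6)·(-7)]
       = (s^4 - 7s^3 + 11s^2 + 7s - 12) / (336)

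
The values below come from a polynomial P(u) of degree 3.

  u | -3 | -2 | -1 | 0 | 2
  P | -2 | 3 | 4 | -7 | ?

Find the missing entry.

The 4 known values determine P uniquely (degree ≤ 3).
L_0(2) = (4)·(3)·(2)/[(-1)·(-2)·(-3)] = -4
L_1(2) = (5)·(3)·(2)/[(1)·(-1)·(-2)] = 15
L_2(2) = (5)·(4)·(2)/[(2)·(1)·(-1)] = -20
L_3(2) = (5)·(4)·(3)/[(3)·(2)·(1)] = 10
Sum: (-2)·(-4) + 3·(15) + 4·(-20) + (-7)·(10) = -97

-97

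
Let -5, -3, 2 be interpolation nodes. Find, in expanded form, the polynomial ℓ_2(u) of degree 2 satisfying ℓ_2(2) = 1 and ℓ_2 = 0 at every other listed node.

ℓ_2(u) = (u + 5)(u + 3) / [(7)·(5)]
       = (u^2 + 8u + 15) / (35)

ℓ_2(u) = (1/35)u^2 + (8/35)u + 3/7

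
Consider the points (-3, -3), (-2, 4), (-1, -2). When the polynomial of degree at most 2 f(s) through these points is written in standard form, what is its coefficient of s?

Build the Lagrange basis polynomials:
L_0(s) = (s + 2)(s + 1) / [2] = (1/2)s^2 + (3/2)s + 1
L_1(s) = (s + 3)(s + 1) / [-1] = -s^2 - 4s - 3
L_2(s) = (s + 3)(s + 2) / [2] = (1/2)s^2 + (5/2)s + 3
f(s) = (-3)·L_0 + 4·L_1 + (-2)·L_2
Only the coefficient of s is needed; take it from each L_i and combine:
(-3)·(3/2) + 4·(-4) + (-2)·(5/2) = -51/2

-51/2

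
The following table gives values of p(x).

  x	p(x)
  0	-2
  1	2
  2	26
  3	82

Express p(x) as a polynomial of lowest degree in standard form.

p(x) = 2x^3 + 4x^2 - 2x - 2

Build the Lagrange basis polynomials:
L_0(x) = (x - 1)(x - 2)(x - 3) / [-6] = -(1/6)x^3 + x^2 - (11/6)x + 1
L_1(x) = x(x - 2)(x - 3) / [2] = (1/2)x^3 - (5/2)x^2 + 3x
L_2(x) = x(x - 1)(x - 3) / [-2] = -(1/2)x^3 + 2x^2 - (3/2)x
L_3(x) = x(x - 1)(x - 2) / [6] = (1/6)x^3 - (1/2)x^2 + (1/3)x
p(x) = (-2)·L_0 + 2·L_1 + 26·L_2 + 82·L_3
  (-2)·L_0(x) = (1/3)x^3 - 2x^2 + (11/3)x - 2
  2·L_1(x) = x^3 - 5x^2 + 6x
  26·L_2(x) = -13x^3 + 52x^2 - 39x
  82·L_3(x) = (41/3)x^3 - 41x^2 + (82/3)x
Adding term by term: 2x^3 + 4x^2 - 2x - 2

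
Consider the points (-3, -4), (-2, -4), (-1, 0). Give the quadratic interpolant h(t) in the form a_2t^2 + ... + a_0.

h(t) = 2t^2 + 10t + 8

L_0(t) = (t + 2)(t + 1) / [2] = (1/2)t^2 + (3/2)t + 1
L_1(t) = (t + 3)(t + 1) / [-1] = -t^2 - 4t - 3
L_2(t) = (t + 3)(t + 2) / [2] = (1/2)t^2 + (5/2)t + 3
h(t) = (-4)·L_0 + (-4)·L_1 + 0·L_2
  (-4)·L_0(t) = -2t^2 - 6t - 4
  (-4)·L_1(t) = 4t^2 + 16t + 12
  0·L_2(t) = 0
Adding term by term: 2t^2 + 10t + 8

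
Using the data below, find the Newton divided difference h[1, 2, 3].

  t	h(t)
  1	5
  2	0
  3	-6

h[1,2] = (0 - 5) / (2 - 1) = -5
h[2,3] = (-6 - 0) / (3 - 2) = -6
h[1,2,3] = (-6 - (-5)) / (3 - 1) = -1/2

-1/2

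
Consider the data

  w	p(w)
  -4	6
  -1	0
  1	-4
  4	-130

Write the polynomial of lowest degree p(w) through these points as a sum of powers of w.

Newton's divided differences:
p[-4,-1] = (0 - 6) / (-1 - (-4)) = -2
p[-1,1] = (-4 - 0) / (1 - (-1)) = -2
p[1,4] = (-130 - (-4)) / (4 - 1) = -42
p[-4,-1,1] = (-2 - (-2)) / (1 - (-4)) = 0
p[-1,1,4] = (-42 - (-2)) / (4 - (-1)) = -8
p[-4,-1,1,4] = (-8 - 0) / (4 - (-4)) = -1
p(w) = 6 + (-2)·(w + 4) + (-1)·(w + 4)(w + 1)(w - 1)
Expanding: p(w) = -w^3 - 4w^2 - w + 2

p(w) = -w^3 - 4w^2 - w + 2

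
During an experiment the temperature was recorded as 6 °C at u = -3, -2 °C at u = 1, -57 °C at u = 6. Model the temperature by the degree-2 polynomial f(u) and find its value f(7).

-74

Evaluate each Lagrange basis at u = 7:
L_0(7) = (6)·(1)/[(-4)·(-9)] = 1/6
L_1(7) = (10)·(1)/[(4)·(-5)] = -1/2
L_2(7) = (10)·(6)/[(9)·(5)] = 4/3
Sum: 6·(1/6) + (-2)·(-1/2) + (-57)·(4/3) = -74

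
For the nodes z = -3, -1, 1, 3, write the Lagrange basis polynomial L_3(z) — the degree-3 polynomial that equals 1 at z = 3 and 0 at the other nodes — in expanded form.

L_3(z) = (1/48)z^3 + (1/16)z^2 - (1/48)z - 1/16

L_3(z) = (z + 3)(z + 1)(z - 1) / [(6)·(4)·(2)]
       = (z^3 + 3z^2 - z - 3) / (48)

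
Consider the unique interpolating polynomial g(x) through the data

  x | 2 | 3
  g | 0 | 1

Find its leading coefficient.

1

L_0(x) = (x - 3) / [-1] = -x + 3
L_1(x) = (x - 2) / [1] = x - 2
g(x) = 0·L_0 + 1·L_1
Only the coefficient of x is needed; take it from each L_i and combine:
0·(-1) + 1·(1) = 1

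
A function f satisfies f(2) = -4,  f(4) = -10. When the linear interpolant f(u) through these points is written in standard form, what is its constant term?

2

Build the Lagrange basis polynomials:
L_0(u) = (u - 4) / [-2] = -(1/2)u + 2
L_1(u) = (u - 2) / [2] = (1/2)u - 1
f(u) = (-4)·L_0 + (-10)·L_1
Only the constant term is needed; take it from each L_i and combine:
(-4)·(2) + (-10)·(-1) = 2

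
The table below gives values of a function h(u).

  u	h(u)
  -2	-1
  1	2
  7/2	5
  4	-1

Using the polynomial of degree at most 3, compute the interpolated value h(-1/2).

Evaluate each Lagrange basis at u = -1/2:
L_0(-1/2) = (-3/2)·(-4)·(-9/2)/[(-3)·(-11/2)·(-6)] = 3/11
L_1(-1/2) = (3/2)·(-4)·(-9/2)/[(3)·(-5/2)·(-3)] = 6/5
L_2(-1/2) = (3/2)·(-3/2)·(-9/2)/[(11/2)·(5/2)·(-1/2)] = -81/55
L_3(-1/2) = (3/2)·(-3/2)·(-4)/[(6)·(3)·(1/2)] = 1
Sum: (-1)·(3/11) + 2·(6/5) + 5·(-81/55) + (-1)·(1) = -343/55

-343/55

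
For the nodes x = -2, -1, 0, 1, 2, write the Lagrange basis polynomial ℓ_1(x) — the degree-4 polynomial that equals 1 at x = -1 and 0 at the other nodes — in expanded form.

ℓ_1(x) = (x + 2)x(x - 1)(x - 2) / [(1)·(-1)·(-2)·(-3)]
       = (x^4 - x^3 - 4x^2 + 4x) / (-6)

ℓ_1(x) = -(1/6)x^4 + (1/6)x^3 + (2/3)x^2 - (2/3)x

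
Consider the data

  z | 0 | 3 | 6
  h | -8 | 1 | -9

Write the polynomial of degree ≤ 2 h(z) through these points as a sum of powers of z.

L_0(z) = (z - 3)(z - 6) / [18] = (1/18)z^2 - (1/2)z + 1
L_1(z) = z(z - 6) / [-9] = -(1/9)z^2 + (2/3)z
L_2(z) = z(z - 3) / [18] = (1/18)z^2 - (1/6)z
h(z) = (-8)·L_0 + 1·L_1 + (-9)·L_2
  (-8)·L_0(z) = -(4/9)z^2 + 4z - 8
  1·L_1(z) = -(1/9)z^2 + (2/3)z
  (-9)·L_2(z) = -(1/2)z^2 + (3/2)z
Adding term by term: -(19/18)z^2 + (37/6)z - 8

h(z) = -(19/18)z^2 + (37/6)z - 8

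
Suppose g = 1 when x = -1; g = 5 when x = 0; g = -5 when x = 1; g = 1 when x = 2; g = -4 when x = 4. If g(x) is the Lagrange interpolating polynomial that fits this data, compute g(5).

-140

Evaluate each Lagrange basis at x = 5:
L_0(5) = (5)·(4)·(3)·(1)/[(-1)·(-2)·(-3)·(-5)] = 2
L_1(5) = (6)·(4)·(3)·(1)/[(1)·(-1)·(-2)·(-4)] = -9
L_2(5) = (6)·(5)·(3)·(1)/[(2)·(1)·(-1)·(-3)] = 15
L_3(5) = (6)·(5)·(4)·(1)/[(3)·(2)·(1)·(-2)] = -10
L_4(5) = (6)·(5)·(4)·(3)/[(5)·(4)·(3)·(2)] = 3
Sum: 1·(2) + 5·(-9) + (-5)·(15) + 1·(-10) + (-4)·(3) = -140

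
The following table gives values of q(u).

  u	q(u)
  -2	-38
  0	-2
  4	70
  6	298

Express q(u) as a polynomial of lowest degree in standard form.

Build the Lagrange basis polynomials:
L_0(u) = u(u - 4)(u - 6) / [-96] = -(1/96)u^3 + (5/48)u^2 - (1/4)u
L_1(u) = (u + 2)(u - 4)(u - 6) / [48] = (1/48)u^3 - (1/6)u^2 + (1/12)u + 1
L_2(u) = (u + 2)u(u - 6) / [-48] = -(1/48)u^3 + (1/12)u^2 + (1/4)u
L_3(u) = (u + 2)u(u - 4) / [96] = (1/96)u^3 - (1/48)u^2 - (1/12)u
q(u) = (-38)·L_0 + (-2)·L_1 + 70·L_2 + 298·L_3
  (-38)·L_0(u) = (19/48)u^3 - (95/24)u^2 + (19/2)u
  (-2)·L_1(u) = -(1/24)u^3 + (1/3)u^2 - (1/6)u - 2
  70·L_2(u) = -(35/24)u^3 + (35/6)u^2 + (35/2)u
  298·L_3(u) = (149/48)u^3 - (149/24)u^2 - (149/6)u
Adding term by term: 2u^3 - 4u^2 + 2u - 2

q(u) = 2u^3 - 4u^2 + 2u - 2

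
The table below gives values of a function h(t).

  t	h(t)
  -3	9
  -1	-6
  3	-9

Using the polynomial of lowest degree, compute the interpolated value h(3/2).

-387/32

Evaluate each Lagrange basis at t = 3/2:
L_0(3/2) = (5/2)·(-3/2)/[(-2)·(-6)] = -5/16
L_1(3/2) = (9/2)·(-3/2)/[(2)·(-4)] = 27/32
L_2(3/2) = (9/2)·(5/2)/[(6)·(4)] = 15/32
Sum: 9·(-5/16) + (-6)·(27/32) + (-9)·(15/32) = -387/32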